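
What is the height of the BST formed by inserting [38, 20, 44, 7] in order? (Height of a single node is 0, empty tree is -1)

Insertion order: [38, 20, 44, 7]
Tree (level-order array): [38, 20, 44, 7]
Compute height bottom-up (empty subtree = -1):
  height(7) = 1 + max(-1, -1) = 0
  height(20) = 1 + max(0, -1) = 1
  height(44) = 1 + max(-1, -1) = 0
  height(38) = 1 + max(1, 0) = 2
Height = 2


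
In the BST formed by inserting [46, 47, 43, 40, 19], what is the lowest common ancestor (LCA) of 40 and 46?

Tree insertion order: [46, 47, 43, 40, 19]
Tree (level-order array): [46, 43, 47, 40, None, None, None, 19]
In a BST, the LCA of p=40, q=46 is the first node v on the
root-to-leaf path with p <= v <= q (go left if both < v, right if both > v).
Walk from root:
  at 46: 40 <= 46 <= 46, this is the LCA
LCA = 46


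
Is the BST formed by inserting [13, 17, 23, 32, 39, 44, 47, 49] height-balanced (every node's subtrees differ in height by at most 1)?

Tree (level-order array): [13, None, 17, None, 23, None, 32, None, 39, None, 44, None, 47, None, 49]
Definition: a tree is height-balanced if, at every node, |h(left) - h(right)| <= 1 (empty subtree has height -1).
Bottom-up per-node check:
  node 49: h_left=-1, h_right=-1, diff=0 [OK], height=0
  node 47: h_left=-1, h_right=0, diff=1 [OK], height=1
  node 44: h_left=-1, h_right=1, diff=2 [FAIL (|-1-1|=2 > 1)], height=2
  node 39: h_left=-1, h_right=2, diff=3 [FAIL (|-1-2|=3 > 1)], height=3
  node 32: h_left=-1, h_right=3, diff=4 [FAIL (|-1-3|=4 > 1)], height=4
  node 23: h_left=-1, h_right=4, diff=5 [FAIL (|-1-4|=5 > 1)], height=5
  node 17: h_left=-1, h_right=5, diff=6 [FAIL (|-1-5|=6 > 1)], height=6
  node 13: h_left=-1, h_right=6, diff=7 [FAIL (|-1-6|=7 > 1)], height=7
Node 44 violates the condition: |-1 - 1| = 2 > 1.
Result: Not balanced


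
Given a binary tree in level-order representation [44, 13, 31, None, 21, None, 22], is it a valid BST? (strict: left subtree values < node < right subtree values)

Level-order array: [44, 13, 31, None, 21, None, 22]
Validate using subtree bounds (lo, hi): at each node, require lo < value < hi,
then recurse left with hi=value and right with lo=value.
Preorder trace (stopping at first violation):
  at node 44 with bounds (-inf, +inf): OK
  at node 13 with bounds (-inf, 44): OK
  at node 21 with bounds (13, 44): OK
  at node 31 with bounds (44, +inf): VIOLATION
Node 31 violates its bound: not (44 < 31 < +inf).
Result: Not a valid BST


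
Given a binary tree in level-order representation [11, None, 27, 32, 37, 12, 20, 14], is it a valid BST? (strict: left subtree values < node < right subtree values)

Level-order array: [11, None, 27, 32, 37, 12, 20, 14]
Validate using subtree bounds (lo, hi): at each node, require lo < value < hi,
then recurse left with hi=value and right with lo=value.
Preorder trace (stopping at first violation):
  at node 11 with bounds (-inf, +inf): OK
  at node 27 with bounds (11, +inf): OK
  at node 32 with bounds (11, 27): VIOLATION
Node 32 violates its bound: not (11 < 32 < 27).
Result: Not a valid BST


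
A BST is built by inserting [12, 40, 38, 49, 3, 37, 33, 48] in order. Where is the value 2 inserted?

Starting tree (level order): [12, 3, 40, None, None, 38, 49, 37, None, 48, None, 33]
Insertion path: 12 -> 3
Result: insert 2 as left child of 3
Final tree (level order): [12, 3, 40, 2, None, 38, 49, None, None, 37, None, 48, None, 33]


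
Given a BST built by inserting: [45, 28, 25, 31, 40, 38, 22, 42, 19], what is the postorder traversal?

Tree insertion order: [45, 28, 25, 31, 40, 38, 22, 42, 19]
Tree (level-order array): [45, 28, None, 25, 31, 22, None, None, 40, 19, None, 38, 42]
Postorder traversal: [19, 22, 25, 38, 42, 40, 31, 28, 45]


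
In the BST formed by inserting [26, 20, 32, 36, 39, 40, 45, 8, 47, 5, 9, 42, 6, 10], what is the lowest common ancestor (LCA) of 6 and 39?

Tree insertion order: [26, 20, 32, 36, 39, 40, 45, 8, 47, 5, 9, 42, 6, 10]
Tree (level-order array): [26, 20, 32, 8, None, None, 36, 5, 9, None, 39, None, 6, None, 10, None, 40, None, None, None, None, None, 45, 42, 47]
In a BST, the LCA of p=6, q=39 is the first node v on the
root-to-leaf path with p <= v <= q (go left if both < v, right if both > v).
Walk from root:
  at 26: 6 <= 26 <= 39, this is the LCA
LCA = 26


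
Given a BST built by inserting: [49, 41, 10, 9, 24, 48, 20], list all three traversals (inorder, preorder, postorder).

Tree insertion order: [49, 41, 10, 9, 24, 48, 20]
Tree (level-order array): [49, 41, None, 10, 48, 9, 24, None, None, None, None, 20]
Inorder (L, root, R): [9, 10, 20, 24, 41, 48, 49]
Preorder (root, L, R): [49, 41, 10, 9, 24, 20, 48]
Postorder (L, R, root): [9, 20, 24, 10, 48, 41, 49]


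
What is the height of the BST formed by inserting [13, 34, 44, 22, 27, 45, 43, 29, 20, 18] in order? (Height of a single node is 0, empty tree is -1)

Insertion order: [13, 34, 44, 22, 27, 45, 43, 29, 20, 18]
Tree (level-order array): [13, None, 34, 22, 44, 20, 27, 43, 45, 18, None, None, 29]
Compute height bottom-up (empty subtree = -1):
  height(18) = 1 + max(-1, -1) = 0
  height(20) = 1 + max(0, -1) = 1
  height(29) = 1 + max(-1, -1) = 0
  height(27) = 1 + max(-1, 0) = 1
  height(22) = 1 + max(1, 1) = 2
  height(43) = 1 + max(-1, -1) = 0
  height(45) = 1 + max(-1, -1) = 0
  height(44) = 1 + max(0, 0) = 1
  height(34) = 1 + max(2, 1) = 3
  height(13) = 1 + max(-1, 3) = 4
Height = 4


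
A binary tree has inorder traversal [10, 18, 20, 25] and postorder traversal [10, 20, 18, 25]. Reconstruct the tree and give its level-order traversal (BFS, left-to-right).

Inorder:   [10, 18, 20, 25]
Postorder: [10, 20, 18, 25]
Algorithm: postorder visits root last, so walk postorder right-to-left;
each value is the root of the current inorder slice — split it at that
value, recurse on the right subtree first, then the left.
Recursive splits:
  root=25; inorder splits into left=[10, 18, 20], right=[]
  root=18; inorder splits into left=[10], right=[20]
  root=20; inorder splits into left=[], right=[]
  root=10; inorder splits into left=[], right=[]
Reconstructed level-order: [25, 18, 10, 20]


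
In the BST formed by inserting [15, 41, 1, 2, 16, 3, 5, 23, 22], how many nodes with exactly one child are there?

Tree built from: [15, 41, 1, 2, 16, 3, 5, 23, 22]
Tree (level-order array): [15, 1, 41, None, 2, 16, None, None, 3, None, 23, None, 5, 22]
Rule: These are nodes with exactly 1 non-null child.
Per-node child counts:
  node 15: 2 child(ren)
  node 1: 1 child(ren)
  node 2: 1 child(ren)
  node 3: 1 child(ren)
  node 5: 0 child(ren)
  node 41: 1 child(ren)
  node 16: 1 child(ren)
  node 23: 1 child(ren)
  node 22: 0 child(ren)
Matching nodes: [1, 2, 3, 41, 16, 23]
Count of nodes with exactly one child: 6


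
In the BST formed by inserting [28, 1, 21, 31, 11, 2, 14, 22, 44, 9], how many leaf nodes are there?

Tree built from: [28, 1, 21, 31, 11, 2, 14, 22, 44, 9]
Tree (level-order array): [28, 1, 31, None, 21, None, 44, 11, 22, None, None, 2, 14, None, None, None, 9]
Rule: A leaf has 0 children.
Per-node child counts:
  node 28: 2 child(ren)
  node 1: 1 child(ren)
  node 21: 2 child(ren)
  node 11: 2 child(ren)
  node 2: 1 child(ren)
  node 9: 0 child(ren)
  node 14: 0 child(ren)
  node 22: 0 child(ren)
  node 31: 1 child(ren)
  node 44: 0 child(ren)
Matching nodes: [9, 14, 22, 44]
Count of leaf nodes: 4


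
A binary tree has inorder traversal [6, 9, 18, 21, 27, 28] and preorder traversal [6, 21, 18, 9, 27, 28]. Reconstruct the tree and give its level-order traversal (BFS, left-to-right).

Inorder:  [6, 9, 18, 21, 27, 28]
Preorder: [6, 21, 18, 9, 27, 28]
Algorithm: preorder visits root first, so consume preorder in order;
for each root, split the current inorder slice at that value into
left-subtree inorder and right-subtree inorder, then recurse.
Recursive splits:
  root=6; inorder splits into left=[], right=[9, 18, 21, 27, 28]
  root=21; inorder splits into left=[9, 18], right=[27, 28]
  root=18; inorder splits into left=[9], right=[]
  root=9; inorder splits into left=[], right=[]
  root=27; inorder splits into left=[], right=[28]
  root=28; inorder splits into left=[], right=[]
Reconstructed level-order: [6, 21, 18, 27, 9, 28]


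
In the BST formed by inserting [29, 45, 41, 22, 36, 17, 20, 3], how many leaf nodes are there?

Tree built from: [29, 45, 41, 22, 36, 17, 20, 3]
Tree (level-order array): [29, 22, 45, 17, None, 41, None, 3, 20, 36]
Rule: A leaf has 0 children.
Per-node child counts:
  node 29: 2 child(ren)
  node 22: 1 child(ren)
  node 17: 2 child(ren)
  node 3: 0 child(ren)
  node 20: 0 child(ren)
  node 45: 1 child(ren)
  node 41: 1 child(ren)
  node 36: 0 child(ren)
Matching nodes: [3, 20, 36]
Count of leaf nodes: 3


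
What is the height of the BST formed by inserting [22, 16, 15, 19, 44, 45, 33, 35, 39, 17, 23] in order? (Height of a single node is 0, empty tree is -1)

Insertion order: [22, 16, 15, 19, 44, 45, 33, 35, 39, 17, 23]
Tree (level-order array): [22, 16, 44, 15, 19, 33, 45, None, None, 17, None, 23, 35, None, None, None, None, None, None, None, 39]
Compute height bottom-up (empty subtree = -1):
  height(15) = 1 + max(-1, -1) = 0
  height(17) = 1 + max(-1, -1) = 0
  height(19) = 1 + max(0, -1) = 1
  height(16) = 1 + max(0, 1) = 2
  height(23) = 1 + max(-1, -1) = 0
  height(39) = 1 + max(-1, -1) = 0
  height(35) = 1 + max(-1, 0) = 1
  height(33) = 1 + max(0, 1) = 2
  height(45) = 1 + max(-1, -1) = 0
  height(44) = 1 + max(2, 0) = 3
  height(22) = 1 + max(2, 3) = 4
Height = 4


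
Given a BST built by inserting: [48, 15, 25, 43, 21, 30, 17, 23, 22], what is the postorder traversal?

Tree insertion order: [48, 15, 25, 43, 21, 30, 17, 23, 22]
Tree (level-order array): [48, 15, None, None, 25, 21, 43, 17, 23, 30, None, None, None, 22]
Postorder traversal: [17, 22, 23, 21, 30, 43, 25, 15, 48]


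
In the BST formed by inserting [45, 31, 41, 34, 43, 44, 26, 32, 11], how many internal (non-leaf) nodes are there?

Tree built from: [45, 31, 41, 34, 43, 44, 26, 32, 11]
Tree (level-order array): [45, 31, None, 26, 41, 11, None, 34, 43, None, None, 32, None, None, 44]
Rule: An internal node has at least one child.
Per-node child counts:
  node 45: 1 child(ren)
  node 31: 2 child(ren)
  node 26: 1 child(ren)
  node 11: 0 child(ren)
  node 41: 2 child(ren)
  node 34: 1 child(ren)
  node 32: 0 child(ren)
  node 43: 1 child(ren)
  node 44: 0 child(ren)
Matching nodes: [45, 31, 26, 41, 34, 43]
Count of internal (non-leaf) nodes: 6


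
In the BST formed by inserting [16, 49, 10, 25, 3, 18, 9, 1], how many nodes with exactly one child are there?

Tree built from: [16, 49, 10, 25, 3, 18, 9, 1]
Tree (level-order array): [16, 10, 49, 3, None, 25, None, 1, 9, 18]
Rule: These are nodes with exactly 1 non-null child.
Per-node child counts:
  node 16: 2 child(ren)
  node 10: 1 child(ren)
  node 3: 2 child(ren)
  node 1: 0 child(ren)
  node 9: 0 child(ren)
  node 49: 1 child(ren)
  node 25: 1 child(ren)
  node 18: 0 child(ren)
Matching nodes: [10, 49, 25]
Count of nodes with exactly one child: 3


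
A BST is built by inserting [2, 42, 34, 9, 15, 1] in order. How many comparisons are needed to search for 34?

Search path for 34: 2 -> 42 -> 34
Found: True
Comparisons: 3


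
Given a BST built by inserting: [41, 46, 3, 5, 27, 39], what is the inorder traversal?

Tree insertion order: [41, 46, 3, 5, 27, 39]
Tree (level-order array): [41, 3, 46, None, 5, None, None, None, 27, None, 39]
Inorder traversal: [3, 5, 27, 39, 41, 46]


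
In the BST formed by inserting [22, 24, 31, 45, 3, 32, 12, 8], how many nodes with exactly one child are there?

Tree built from: [22, 24, 31, 45, 3, 32, 12, 8]
Tree (level-order array): [22, 3, 24, None, 12, None, 31, 8, None, None, 45, None, None, 32]
Rule: These are nodes with exactly 1 non-null child.
Per-node child counts:
  node 22: 2 child(ren)
  node 3: 1 child(ren)
  node 12: 1 child(ren)
  node 8: 0 child(ren)
  node 24: 1 child(ren)
  node 31: 1 child(ren)
  node 45: 1 child(ren)
  node 32: 0 child(ren)
Matching nodes: [3, 12, 24, 31, 45]
Count of nodes with exactly one child: 5


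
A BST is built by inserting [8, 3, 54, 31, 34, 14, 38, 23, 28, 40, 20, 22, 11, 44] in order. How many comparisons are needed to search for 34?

Search path for 34: 8 -> 54 -> 31 -> 34
Found: True
Comparisons: 4


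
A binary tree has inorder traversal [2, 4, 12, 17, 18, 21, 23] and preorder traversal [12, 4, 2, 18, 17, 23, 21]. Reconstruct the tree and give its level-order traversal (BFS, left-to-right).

Inorder:  [2, 4, 12, 17, 18, 21, 23]
Preorder: [12, 4, 2, 18, 17, 23, 21]
Algorithm: preorder visits root first, so consume preorder in order;
for each root, split the current inorder slice at that value into
left-subtree inorder and right-subtree inorder, then recurse.
Recursive splits:
  root=12; inorder splits into left=[2, 4], right=[17, 18, 21, 23]
  root=4; inorder splits into left=[2], right=[]
  root=2; inorder splits into left=[], right=[]
  root=18; inorder splits into left=[17], right=[21, 23]
  root=17; inorder splits into left=[], right=[]
  root=23; inorder splits into left=[21], right=[]
  root=21; inorder splits into left=[], right=[]
Reconstructed level-order: [12, 4, 18, 2, 17, 23, 21]


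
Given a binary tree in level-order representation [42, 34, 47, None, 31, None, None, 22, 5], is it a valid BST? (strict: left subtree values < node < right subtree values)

Level-order array: [42, 34, 47, None, 31, None, None, 22, 5]
Validate using subtree bounds (lo, hi): at each node, require lo < value < hi,
then recurse left with hi=value and right with lo=value.
Preorder trace (stopping at first violation):
  at node 42 with bounds (-inf, +inf): OK
  at node 34 with bounds (-inf, 42): OK
  at node 31 with bounds (34, 42): VIOLATION
Node 31 violates its bound: not (34 < 31 < 42).
Result: Not a valid BST


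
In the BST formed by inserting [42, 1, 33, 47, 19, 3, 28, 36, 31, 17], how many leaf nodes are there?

Tree built from: [42, 1, 33, 47, 19, 3, 28, 36, 31, 17]
Tree (level-order array): [42, 1, 47, None, 33, None, None, 19, 36, 3, 28, None, None, None, 17, None, 31]
Rule: A leaf has 0 children.
Per-node child counts:
  node 42: 2 child(ren)
  node 1: 1 child(ren)
  node 33: 2 child(ren)
  node 19: 2 child(ren)
  node 3: 1 child(ren)
  node 17: 0 child(ren)
  node 28: 1 child(ren)
  node 31: 0 child(ren)
  node 36: 0 child(ren)
  node 47: 0 child(ren)
Matching nodes: [17, 31, 36, 47]
Count of leaf nodes: 4


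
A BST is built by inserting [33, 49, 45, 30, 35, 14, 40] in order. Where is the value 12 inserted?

Starting tree (level order): [33, 30, 49, 14, None, 45, None, None, None, 35, None, None, 40]
Insertion path: 33 -> 30 -> 14
Result: insert 12 as left child of 14
Final tree (level order): [33, 30, 49, 14, None, 45, None, 12, None, 35, None, None, None, None, 40]


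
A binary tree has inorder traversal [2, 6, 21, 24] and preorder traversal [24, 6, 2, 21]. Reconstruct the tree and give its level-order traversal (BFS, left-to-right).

Inorder:  [2, 6, 21, 24]
Preorder: [24, 6, 2, 21]
Algorithm: preorder visits root first, so consume preorder in order;
for each root, split the current inorder slice at that value into
left-subtree inorder and right-subtree inorder, then recurse.
Recursive splits:
  root=24; inorder splits into left=[2, 6, 21], right=[]
  root=6; inorder splits into left=[2], right=[21]
  root=2; inorder splits into left=[], right=[]
  root=21; inorder splits into left=[], right=[]
Reconstructed level-order: [24, 6, 2, 21]


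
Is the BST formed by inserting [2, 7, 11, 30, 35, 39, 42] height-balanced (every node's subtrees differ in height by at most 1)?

Tree (level-order array): [2, None, 7, None, 11, None, 30, None, 35, None, 39, None, 42]
Definition: a tree is height-balanced if, at every node, |h(left) - h(right)| <= 1 (empty subtree has height -1).
Bottom-up per-node check:
  node 42: h_left=-1, h_right=-1, diff=0 [OK], height=0
  node 39: h_left=-1, h_right=0, diff=1 [OK], height=1
  node 35: h_left=-1, h_right=1, diff=2 [FAIL (|-1-1|=2 > 1)], height=2
  node 30: h_left=-1, h_right=2, diff=3 [FAIL (|-1-2|=3 > 1)], height=3
  node 11: h_left=-1, h_right=3, diff=4 [FAIL (|-1-3|=4 > 1)], height=4
  node 7: h_left=-1, h_right=4, diff=5 [FAIL (|-1-4|=5 > 1)], height=5
  node 2: h_left=-1, h_right=5, diff=6 [FAIL (|-1-5|=6 > 1)], height=6
Node 35 violates the condition: |-1 - 1| = 2 > 1.
Result: Not balanced


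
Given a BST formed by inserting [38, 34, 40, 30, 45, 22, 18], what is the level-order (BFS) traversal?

Tree insertion order: [38, 34, 40, 30, 45, 22, 18]
Tree (level-order array): [38, 34, 40, 30, None, None, 45, 22, None, None, None, 18]
BFS from the root, enqueuing left then right child of each popped node:
  queue [38] -> pop 38, enqueue [34, 40], visited so far: [38]
  queue [34, 40] -> pop 34, enqueue [30], visited so far: [38, 34]
  queue [40, 30] -> pop 40, enqueue [45], visited so far: [38, 34, 40]
  queue [30, 45] -> pop 30, enqueue [22], visited so far: [38, 34, 40, 30]
  queue [45, 22] -> pop 45, enqueue [none], visited so far: [38, 34, 40, 30, 45]
  queue [22] -> pop 22, enqueue [18], visited so far: [38, 34, 40, 30, 45, 22]
  queue [18] -> pop 18, enqueue [none], visited so far: [38, 34, 40, 30, 45, 22, 18]
Result: [38, 34, 40, 30, 45, 22, 18]


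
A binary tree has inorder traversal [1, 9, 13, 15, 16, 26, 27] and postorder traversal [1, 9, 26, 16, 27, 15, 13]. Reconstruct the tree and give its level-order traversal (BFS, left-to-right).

Inorder:   [1, 9, 13, 15, 16, 26, 27]
Postorder: [1, 9, 26, 16, 27, 15, 13]
Algorithm: postorder visits root last, so walk postorder right-to-left;
each value is the root of the current inorder slice — split it at that
value, recurse on the right subtree first, then the left.
Recursive splits:
  root=13; inorder splits into left=[1, 9], right=[15, 16, 26, 27]
  root=15; inorder splits into left=[], right=[16, 26, 27]
  root=27; inorder splits into left=[16, 26], right=[]
  root=16; inorder splits into left=[], right=[26]
  root=26; inorder splits into left=[], right=[]
  root=9; inorder splits into left=[1], right=[]
  root=1; inorder splits into left=[], right=[]
Reconstructed level-order: [13, 9, 15, 1, 27, 16, 26]


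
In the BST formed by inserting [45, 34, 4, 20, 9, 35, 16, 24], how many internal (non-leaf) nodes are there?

Tree built from: [45, 34, 4, 20, 9, 35, 16, 24]
Tree (level-order array): [45, 34, None, 4, 35, None, 20, None, None, 9, 24, None, 16]
Rule: An internal node has at least one child.
Per-node child counts:
  node 45: 1 child(ren)
  node 34: 2 child(ren)
  node 4: 1 child(ren)
  node 20: 2 child(ren)
  node 9: 1 child(ren)
  node 16: 0 child(ren)
  node 24: 0 child(ren)
  node 35: 0 child(ren)
Matching nodes: [45, 34, 4, 20, 9]
Count of internal (non-leaf) nodes: 5


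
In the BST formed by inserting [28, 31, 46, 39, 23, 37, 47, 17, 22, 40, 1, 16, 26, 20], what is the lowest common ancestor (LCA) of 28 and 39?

Tree insertion order: [28, 31, 46, 39, 23, 37, 47, 17, 22, 40, 1, 16, 26, 20]
Tree (level-order array): [28, 23, 31, 17, 26, None, 46, 1, 22, None, None, 39, 47, None, 16, 20, None, 37, 40]
In a BST, the LCA of p=28, q=39 is the first node v on the
root-to-leaf path with p <= v <= q (go left if both < v, right if both > v).
Walk from root:
  at 28: 28 <= 28 <= 39, this is the LCA
LCA = 28


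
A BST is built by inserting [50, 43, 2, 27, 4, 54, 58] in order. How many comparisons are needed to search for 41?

Search path for 41: 50 -> 43 -> 2 -> 27
Found: False
Comparisons: 4


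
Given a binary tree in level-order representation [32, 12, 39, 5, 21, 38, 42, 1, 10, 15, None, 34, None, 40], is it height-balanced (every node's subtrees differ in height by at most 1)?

Tree (level-order array): [32, 12, 39, 5, 21, 38, 42, 1, 10, 15, None, 34, None, 40]
Definition: a tree is height-balanced if, at every node, |h(left) - h(right)| <= 1 (empty subtree has height -1).
Bottom-up per-node check:
  node 1: h_left=-1, h_right=-1, diff=0 [OK], height=0
  node 10: h_left=-1, h_right=-1, diff=0 [OK], height=0
  node 5: h_left=0, h_right=0, diff=0 [OK], height=1
  node 15: h_left=-1, h_right=-1, diff=0 [OK], height=0
  node 21: h_left=0, h_right=-1, diff=1 [OK], height=1
  node 12: h_left=1, h_right=1, diff=0 [OK], height=2
  node 34: h_left=-1, h_right=-1, diff=0 [OK], height=0
  node 38: h_left=0, h_right=-1, diff=1 [OK], height=1
  node 40: h_left=-1, h_right=-1, diff=0 [OK], height=0
  node 42: h_left=0, h_right=-1, diff=1 [OK], height=1
  node 39: h_left=1, h_right=1, diff=0 [OK], height=2
  node 32: h_left=2, h_right=2, diff=0 [OK], height=3
All nodes satisfy the balance condition.
Result: Balanced


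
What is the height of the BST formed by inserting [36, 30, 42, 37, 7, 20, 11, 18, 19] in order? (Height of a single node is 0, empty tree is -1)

Insertion order: [36, 30, 42, 37, 7, 20, 11, 18, 19]
Tree (level-order array): [36, 30, 42, 7, None, 37, None, None, 20, None, None, 11, None, None, 18, None, 19]
Compute height bottom-up (empty subtree = -1):
  height(19) = 1 + max(-1, -1) = 0
  height(18) = 1 + max(-1, 0) = 1
  height(11) = 1 + max(-1, 1) = 2
  height(20) = 1 + max(2, -1) = 3
  height(7) = 1 + max(-1, 3) = 4
  height(30) = 1 + max(4, -1) = 5
  height(37) = 1 + max(-1, -1) = 0
  height(42) = 1 + max(0, -1) = 1
  height(36) = 1 + max(5, 1) = 6
Height = 6


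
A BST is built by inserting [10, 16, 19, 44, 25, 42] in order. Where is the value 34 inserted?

Starting tree (level order): [10, None, 16, None, 19, None, 44, 25, None, None, 42]
Insertion path: 10 -> 16 -> 19 -> 44 -> 25 -> 42
Result: insert 34 as left child of 42
Final tree (level order): [10, None, 16, None, 19, None, 44, 25, None, None, 42, 34]


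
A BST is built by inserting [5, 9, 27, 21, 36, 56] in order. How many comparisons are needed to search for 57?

Search path for 57: 5 -> 9 -> 27 -> 36 -> 56
Found: False
Comparisons: 5


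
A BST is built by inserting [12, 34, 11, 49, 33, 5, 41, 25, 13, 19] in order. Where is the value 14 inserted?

Starting tree (level order): [12, 11, 34, 5, None, 33, 49, None, None, 25, None, 41, None, 13, None, None, None, None, 19]
Insertion path: 12 -> 34 -> 33 -> 25 -> 13 -> 19
Result: insert 14 as left child of 19
Final tree (level order): [12, 11, 34, 5, None, 33, 49, None, None, 25, None, 41, None, 13, None, None, None, None, 19, 14]


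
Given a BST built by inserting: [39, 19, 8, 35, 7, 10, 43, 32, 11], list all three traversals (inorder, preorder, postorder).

Tree insertion order: [39, 19, 8, 35, 7, 10, 43, 32, 11]
Tree (level-order array): [39, 19, 43, 8, 35, None, None, 7, 10, 32, None, None, None, None, 11]
Inorder (L, root, R): [7, 8, 10, 11, 19, 32, 35, 39, 43]
Preorder (root, L, R): [39, 19, 8, 7, 10, 11, 35, 32, 43]
Postorder (L, R, root): [7, 11, 10, 8, 32, 35, 19, 43, 39]


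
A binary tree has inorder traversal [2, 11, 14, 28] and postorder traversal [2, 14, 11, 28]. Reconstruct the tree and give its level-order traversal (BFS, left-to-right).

Inorder:   [2, 11, 14, 28]
Postorder: [2, 14, 11, 28]
Algorithm: postorder visits root last, so walk postorder right-to-left;
each value is the root of the current inorder slice — split it at that
value, recurse on the right subtree first, then the left.
Recursive splits:
  root=28; inorder splits into left=[2, 11, 14], right=[]
  root=11; inorder splits into left=[2], right=[14]
  root=14; inorder splits into left=[], right=[]
  root=2; inorder splits into left=[], right=[]
Reconstructed level-order: [28, 11, 2, 14]


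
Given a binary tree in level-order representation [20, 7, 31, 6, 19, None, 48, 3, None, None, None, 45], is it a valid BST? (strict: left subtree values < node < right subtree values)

Level-order array: [20, 7, 31, 6, 19, None, 48, 3, None, None, None, 45]
Validate using subtree bounds (lo, hi): at each node, require lo < value < hi,
then recurse left with hi=value and right with lo=value.
Preorder trace (stopping at first violation):
  at node 20 with bounds (-inf, +inf): OK
  at node 7 with bounds (-inf, 20): OK
  at node 6 with bounds (-inf, 7): OK
  at node 3 with bounds (-inf, 6): OK
  at node 19 with bounds (7, 20): OK
  at node 31 with bounds (20, +inf): OK
  at node 48 with bounds (31, +inf): OK
  at node 45 with bounds (31, 48): OK
No violation found at any node.
Result: Valid BST


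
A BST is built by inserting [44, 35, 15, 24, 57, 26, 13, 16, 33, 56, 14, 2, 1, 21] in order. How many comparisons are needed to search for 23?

Search path for 23: 44 -> 35 -> 15 -> 24 -> 16 -> 21
Found: False
Comparisons: 6


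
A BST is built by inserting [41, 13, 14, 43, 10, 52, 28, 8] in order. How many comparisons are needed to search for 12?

Search path for 12: 41 -> 13 -> 10
Found: False
Comparisons: 3


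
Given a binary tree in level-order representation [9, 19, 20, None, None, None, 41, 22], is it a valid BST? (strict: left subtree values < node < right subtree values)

Level-order array: [9, 19, 20, None, None, None, 41, 22]
Validate using subtree bounds (lo, hi): at each node, require lo < value < hi,
then recurse left with hi=value and right with lo=value.
Preorder trace (stopping at first violation):
  at node 9 with bounds (-inf, +inf): OK
  at node 19 with bounds (-inf, 9): VIOLATION
Node 19 violates its bound: not (-inf < 19 < 9).
Result: Not a valid BST


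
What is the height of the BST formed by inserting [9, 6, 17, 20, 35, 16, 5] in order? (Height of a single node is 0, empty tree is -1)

Insertion order: [9, 6, 17, 20, 35, 16, 5]
Tree (level-order array): [9, 6, 17, 5, None, 16, 20, None, None, None, None, None, 35]
Compute height bottom-up (empty subtree = -1):
  height(5) = 1 + max(-1, -1) = 0
  height(6) = 1 + max(0, -1) = 1
  height(16) = 1 + max(-1, -1) = 0
  height(35) = 1 + max(-1, -1) = 0
  height(20) = 1 + max(-1, 0) = 1
  height(17) = 1 + max(0, 1) = 2
  height(9) = 1 + max(1, 2) = 3
Height = 3


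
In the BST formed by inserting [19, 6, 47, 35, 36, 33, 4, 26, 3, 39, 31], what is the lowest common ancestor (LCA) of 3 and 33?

Tree insertion order: [19, 6, 47, 35, 36, 33, 4, 26, 3, 39, 31]
Tree (level-order array): [19, 6, 47, 4, None, 35, None, 3, None, 33, 36, None, None, 26, None, None, 39, None, 31]
In a BST, the LCA of p=3, q=33 is the first node v on the
root-to-leaf path with p <= v <= q (go left if both < v, right if both > v).
Walk from root:
  at 19: 3 <= 19 <= 33, this is the LCA
LCA = 19


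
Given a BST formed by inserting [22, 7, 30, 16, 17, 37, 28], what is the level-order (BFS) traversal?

Tree insertion order: [22, 7, 30, 16, 17, 37, 28]
Tree (level-order array): [22, 7, 30, None, 16, 28, 37, None, 17]
BFS from the root, enqueuing left then right child of each popped node:
  queue [22] -> pop 22, enqueue [7, 30], visited so far: [22]
  queue [7, 30] -> pop 7, enqueue [16], visited so far: [22, 7]
  queue [30, 16] -> pop 30, enqueue [28, 37], visited so far: [22, 7, 30]
  queue [16, 28, 37] -> pop 16, enqueue [17], visited so far: [22, 7, 30, 16]
  queue [28, 37, 17] -> pop 28, enqueue [none], visited so far: [22, 7, 30, 16, 28]
  queue [37, 17] -> pop 37, enqueue [none], visited so far: [22, 7, 30, 16, 28, 37]
  queue [17] -> pop 17, enqueue [none], visited so far: [22, 7, 30, 16, 28, 37, 17]
Result: [22, 7, 30, 16, 28, 37, 17]


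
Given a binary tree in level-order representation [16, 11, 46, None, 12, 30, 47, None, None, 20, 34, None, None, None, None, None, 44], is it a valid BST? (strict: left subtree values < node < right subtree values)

Level-order array: [16, 11, 46, None, 12, 30, 47, None, None, 20, 34, None, None, None, None, None, 44]
Validate using subtree bounds (lo, hi): at each node, require lo < value < hi,
then recurse left with hi=value and right with lo=value.
Preorder trace (stopping at first violation):
  at node 16 with bounds (-inf, +inf): OK
  at node 11 with bounds (-inf, 16): OK
  at node 12 with bounds (11, 16): OK
  at node 46 with bounds (16, +inf): OK
  at node 30 with bounds (16, 46): OK
  at node 20 with bounds (16, 30): OK
  at node 34 with bounds (30, 46): OK
  at node 44 with bounds (34, 46): OK
  at node 47 with bounds (46, +inf): OK
No violation found at any node.
Result: Valid BST


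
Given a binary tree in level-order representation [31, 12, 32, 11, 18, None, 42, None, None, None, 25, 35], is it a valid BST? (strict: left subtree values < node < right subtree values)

Level-order array: [31, 12, 32, 11, 18, None, 42, None, None, None, 25, 35]
Validate using subtree bounds (lo, hi): at each node, require lo < value < hi,
then recurse left with hi=value and right with lo=value.
Preorder trace (stopping at first violation):
  at node 31 with bounds (-inf, +inf): OK
  at node 12 with bounds (-inf, 31): OK
  at node 11 with bounds (-inf, 12): OK
  at node 18 with bounds (12, 31): OK
  at node 25 with bounds (18, 31): OK
  at node 32 with bounds (31, +inf): OK
  at node 42 with bounds (32, +inf): OK
  at node 35 with bounds (32, 42): OK
No violation found at any node.
Result: Valid BST


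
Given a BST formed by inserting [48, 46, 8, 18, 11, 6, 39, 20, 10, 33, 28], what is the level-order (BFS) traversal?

Tree insertion order: [48, 46, 8, 18, 11, 6, 39, 20, 10, 33, 28]
Tree (level-order array): [48, 46, None, 8, None, 6, 18, None, None, 11, 39, 10, None, 20, None, None, None, None, 33, 28]
BFS from the root, enqueuing left then right child of each popped node:
  queue [48] -> pop 48, enqueue [46], visited so far: [48]
  queue [46] -> pop 46, enqueue [8], visited so far: [48, 46]
  queue [8] -> pop 8, enqueue [6, 18], visited so far: [48, 46, 8]
  queue [6, 18] -> pop 6, enqueue [none], visited so far: [48, 46, 8, 6]
  queue [18] -> pop 18, enqueue [11, 39], visited so far: [48, 46, 8, 6, 18]
  queue [11, 39] -> pop 11, enqueue [10], visited so far: [48, 46, 8, 6, 18, 11]
  queue [39, 10] -> pop 39, enqueue [20], visited so far: [48, 46, 8, 6, 18, 11, 39]
  queue [10, 20] -> pop 10, enqueue [none], visited so far: [48, 46, 8, 6, 18, 11, 39, 10]
  queue [20] -> pop 20, enqueue [33], visited so far: [48, 46, 8, 6, 18, 11, 39, 10, 20]
  queue [33] -> pop 33, enqueue [28], visited so far: [48, 46, 8, 6, 18, 11, 39, 10, 20, 33]
  queue [28] -> pop 28, enqueue [none], visited so far: [48, 46, 8, 6, 18, 11, 39, 10, 20, 33, 28]
Result: [48, 46, 8, 6, 18, 11, 39, 10, 20, 33, 28]


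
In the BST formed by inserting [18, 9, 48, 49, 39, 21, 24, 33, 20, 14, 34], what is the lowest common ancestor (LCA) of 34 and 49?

Tree insertion order: [18, 9, 48, 49, 39, 21, 24, 33, 20, 14, 34]
Tree (level-order array): [18, 9, 48, None, 14, 39, 49, None, None, 21, None, None, None, 20, 24, None, None, None, 33, None, 34]
In a BST, the LCA of p=34, q=49 is the first node v on the
root-to-leaf path with p <= v <= q (go left if both < v, right if both > v).
Walk from root:
  at 18: both 34 and 49 > 18, go right
  at 48: 34 <= 48 <= 49, this is the LCA
LCA = 48


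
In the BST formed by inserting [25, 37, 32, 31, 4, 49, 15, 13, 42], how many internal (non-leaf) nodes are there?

Tree built from: [25, 37, 32, 31, 4, 49, 15, 13, 42]
Tree (level-order array): [25, 4, 37, None, 15, 32, 49, 13, None, 31, None, 42]
Rule: An internal node has at least one child.
Per-node child counts:
  node 25: 2 child(ren)
  node 4: 1 child(ren)
  node 15: 1 child(ren)
  node 13: 0 child(ren)
  node 37: 2 child(ren)
  node 32: 1 child(ren)
  node 31: 0 child(ren)
  node 49: 1 child(ren)
  node 42: 0 child(ren)
Matching nodes: [25, 4, 15, 37, 32, 49]
Count of internal (non-leaf) nodes: 6


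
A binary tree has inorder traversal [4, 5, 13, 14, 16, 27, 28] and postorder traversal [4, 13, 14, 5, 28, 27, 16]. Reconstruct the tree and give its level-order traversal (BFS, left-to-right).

Inorder:   [4, 5, 13, 14, 16, 27, 28]
Postorder: [4, 13, 14, 5, 28, 27, 16]
Algorithm: postorder visits root last, so walk postorder right-to-left;
each value is the root of the current inorder slice — split it at that
value, recurse on the right subtree first, then the left.
Recursive splits:
  root=16; inorder splits into left=[4, 5, 13, 14], right=[27, 28]
  root=27; inorder splits into left=[], right=[28]
  root=28; inorder splits into left=[], right=[]
  root=5; inorder splits into left=[4], right=[13, 14]
  root=14; inorder splits into left=[13], right=[]
  root=13; inorder splits into left=[], right=[]
  root=4; inorder splits into left=[], right=[]
Reconstructed level-order: [16, 5, 27, 4, 14, 28, 13]


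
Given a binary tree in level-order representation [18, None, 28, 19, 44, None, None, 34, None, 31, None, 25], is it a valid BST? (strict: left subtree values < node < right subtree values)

Level-order array: [18, None, 28, 19, 44, None, None, 34, None, 31, None, 25]
Validate using subtree bounds (lo, hi): at each node, require lo < value < hi,
then recurse left with hi=value and right with lo=value.
Preorder trace (stopping at first violation):
  at node 18 with bounds (-inf, +inf): OK
  at node 28 with bounds (18, +inf): OK
  at node 19 with bounds (18, 28): OK
  at node 44 with bounds (28, +inf): OK
  at node 34 with bounds (28, 44): OK
  at node 31 with bounds (28, 34): OK
  at node 25 with bounds (28, 31): VIOLATION
Node 25 violates its bound: not (28 < 25 < 31).
Result: Not a valid BST


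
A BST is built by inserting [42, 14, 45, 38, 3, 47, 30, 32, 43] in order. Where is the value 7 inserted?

Starting tree (level order): [42, 14, 45, 3, 38, 43, 47, None, None, 30, None, None, None, None, None, None, 32]
Insertion path: 42 -> 14 -> 3
Result: insert 7 as right child of 3
Final tree (level order): [42, 14, 45, 3, 38, 43, 47, None, 7, 30, None, None, None, None, None, None, None, None, 32]


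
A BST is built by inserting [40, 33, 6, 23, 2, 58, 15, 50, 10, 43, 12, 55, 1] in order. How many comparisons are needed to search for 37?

Search path for 37: 40 -> 33
Found: False
Comparisons: 2


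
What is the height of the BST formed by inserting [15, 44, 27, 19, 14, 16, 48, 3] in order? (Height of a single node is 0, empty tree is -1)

Insertion order: [15, 44, 27, 19, 14, 16, 48, 3]
Tree (level-order array): [15, 14, 44, 3, None, 27, 48, None, None, 19, None, None, None, 16]
Compute height bottom-up (empty subtree = -1):
  height(3) = 1 + max(-1, -1) = 0
  height(14) = 1 + max(0, -1) = 1
  height(16) = 1 + max(-1, -1) = 0
  height(19) = 1 + max(0, -1) = 1
  height(27) = 1 + max(1, -1) = 2
  height(48) = 1 + max(-1, -1) = 0
  height(44) = 1 + max(2, 0) = 3
  height(15) = 1 + max(1, 3) = 4
Height = 4


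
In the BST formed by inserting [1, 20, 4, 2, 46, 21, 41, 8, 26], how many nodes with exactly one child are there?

Tree built from: [1, 20, 4, 2, 46, 21, 41, 8, 26]
Tree (level-order array): [1, None, 20, 4, 46, 2, 8, 21, None, None, None, None, None, None, 41, 26]
Rule: These are nodes with exactly 1 non-null child.
Per-node child counts:
  node 1: 1 child(ren)
  node 20: 2 child(ren)
  node 4: 2 child(ren)
  node 2: 0 child(ren)
  node 8: 0 child(ren)
  node 46: 1 child(ren)
  node 21: 1 child(ren)
  node 41: 1 child(ren)
  node 26: 0 child(ren)
Matching nodes: [1, 46, 21, 41]
Count of nodes with exactly one child: 4


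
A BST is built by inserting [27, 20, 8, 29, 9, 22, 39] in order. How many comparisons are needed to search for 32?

Search path for 32: 27 -> 29 -> 39
Found: False
Comparisons: 3


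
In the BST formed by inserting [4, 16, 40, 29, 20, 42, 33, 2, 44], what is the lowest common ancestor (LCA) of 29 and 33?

Tree insertion order: [4, 16, 40, 29, 20, 42, 33, 2, 44]
Tree (level-order array): [4, 2, 16, None, None, None, 40, 29, 42, 20, 33, None, 44]
In a BST, the LCA of p=29, q=33 is the first node v on the
root-to-leaf path with p <= v <= q (go left if both < v, right if both > v).
Walk from root:
  at 4: both 29 and 33 > 4, go right
  at 16: both 29 and 33 > 16, go right
  at 40: both 29 and 33 < 40, go left
  at 29: 29 <= 29 <= 33, this is the LCA
LCA = 29


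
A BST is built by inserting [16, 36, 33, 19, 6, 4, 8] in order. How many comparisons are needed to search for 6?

Search path for 6: 16 -> 6
Found: True
Comparisons: 2


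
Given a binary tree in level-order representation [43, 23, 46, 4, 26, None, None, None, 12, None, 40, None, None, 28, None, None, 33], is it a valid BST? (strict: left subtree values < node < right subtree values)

Level-order array: [43, 23, 46, 4, 26, None, None, None, 12, None, 40, None, None, 28, None, None, 33]
Validate using subtree bounds (lo, hi): at each node, require lo < value < hi,
then recurse left with hi=value and right with lo=value.
Preorder trace (stopping at first violation):
  at node 43 with bounds (-inf, +inf): OK
  at node 23 with bounds (-inf, 43): OK
  at node 4 with bounds (-inf, 23): OK
  at node 12 with bounds (4, 23): OK
  at node 26 with bounds (23, 43): OK
  at node 40 with bounds (26, 43): OK
  at node 28 with bounds (26, 40): OK
  at node 33 with bounds (28, 40): OK
  at node 46 with bounds (43, +inf): OK
No violation found at any node.
Result: Valid BST


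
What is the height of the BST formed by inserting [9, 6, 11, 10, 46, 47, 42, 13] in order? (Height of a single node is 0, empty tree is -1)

Insertion order: [9, 6, 11, 10, 46, 47, 42, 13]
Tree (level-order array): [9, 6, 11, None, None, 10, 46, None, None, 42, 47, 13]
Compute height bottom-up (empty subtree = -1):
  height(6) = 1 + max(-1, -1) = 0
  height(10) = 1 + max(-1, -1) = 0
  height(13) = 1 + max(-1, -1) = 0
  height(42) = 1 + max(0, -1) = 1
  height(47) = 1 + max(-1, -1) = 0
  height(46) = 1 + max(1, 0) = 2
  height(11) = 1 + max(0, 2) = 3
  height(9) = 1 + max(0, 3) = 4
Height = 4


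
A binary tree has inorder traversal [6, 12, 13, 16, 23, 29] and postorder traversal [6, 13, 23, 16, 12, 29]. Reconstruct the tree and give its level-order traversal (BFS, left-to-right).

Inorder:   [6, 12, 13, 16, 23, 29]
Postorder: [6, 13, 23, 16, 12, 29]
Algorithm: postorder visits root last, so walk postorder right-to-left;
each value is the root of the current inorder slice — split it at that
value, recurse on the right subtree first, then the left.
Recursive splits:
  root=29; inorder splits into left=[6, 12, 13, 16, 23], right=[]
  root=12; inorder splits into left=[6], right=[13, 16, 23]
  root=16; inorder splits into left=[13], right=[23]
  root=23; inorder splits into left=[], right=[]
  root=13; inorder splits into left=[], right=[]
  root=6; inorder splits into left=[], right=[]
Reconstructed level-order: [29, 12, 6, 16, 13, 23]


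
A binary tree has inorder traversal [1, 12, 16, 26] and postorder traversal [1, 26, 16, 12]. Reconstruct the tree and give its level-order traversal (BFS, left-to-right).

Inorder:   [1, 12, 16, 26]
Postorder: [1, 26, 16, 12]
Algorithm: postorder visits root last, so walk postorder right-to-left;
each value is the root of the current inorder slice — split it at that
value, recurse on the right subtree first, then the left.
Recursive splits:
  root=12; inorder splits into left=[1], right=[16, 26]
  root=16; inorder splits into left=[], right=[26]
  root=26; inorder splits into left=[], right=[]
  root=1; inorder splits into left=[], right=[]
Reconstructed level-order: [12, 1, 16, 26]


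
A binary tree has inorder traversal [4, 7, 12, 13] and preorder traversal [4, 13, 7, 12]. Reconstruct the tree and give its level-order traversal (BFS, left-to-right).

Inorder:  [4, 7, 12, 13]
Preorder: [4, 13, 7, 12]
Algorithm: preorder visits root first, so consume preorder in order;
for each root, split the current inorder slice at that value into
left-subtree inorder and right-subtree inorder, then recurse.
Recursive splits:
  root=4; inorder splits into left=[], right=[7, 12, 13]
  root=13; inorder splits into left=[7, 12], right=[]
  root=7; inorder splits into left=[], right=[12]
  root=12; inorder splits into left=[], right=[]
Reconstructed level-order: [4, 13, 7, 12]


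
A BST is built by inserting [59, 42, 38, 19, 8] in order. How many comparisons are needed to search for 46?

Search path for 46: 59 -> 42
Found: False
Comparisons: 2


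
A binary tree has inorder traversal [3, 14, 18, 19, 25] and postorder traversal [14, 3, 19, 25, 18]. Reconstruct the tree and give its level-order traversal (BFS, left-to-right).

Inorder:   [3, 14, 18, 19, 25]
Postorder: [14, 3, 19, 25, 18]
Algorithm: postorder visits root last, so walk postorder right-to-left;
each value is the root of the current inorder slice — split it at that
value, recurse on the right subtree first, then the left.
Recursive splits:
  root=18; inorder splits into left=[3, 14], right=[19, 25]
  root=25; inorder splits into left=[19], right=[]
  root=19; inorder splits into left=[], right=[]
  root=3; inorder splits into left=[], right=[14]
  root=14; inorder splits into left=[], right=[]
Reconstructed level-order: [18, 3, 25, 14, 19]
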